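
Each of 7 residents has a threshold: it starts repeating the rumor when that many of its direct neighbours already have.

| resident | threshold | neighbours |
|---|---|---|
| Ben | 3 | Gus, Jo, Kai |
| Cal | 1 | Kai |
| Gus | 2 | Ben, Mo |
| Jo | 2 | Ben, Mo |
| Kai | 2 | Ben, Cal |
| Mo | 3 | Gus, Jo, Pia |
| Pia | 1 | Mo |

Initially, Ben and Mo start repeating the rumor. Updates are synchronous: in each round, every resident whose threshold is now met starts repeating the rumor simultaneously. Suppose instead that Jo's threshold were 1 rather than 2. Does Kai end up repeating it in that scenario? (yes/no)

no

With Jo's threshold at 1:
Round 1 — Ben, Mo start repeating the rumor (initial).
Round 2 — checking thresholds:
  Gus: 2 of 2 neighbours ≥ 2, starts repeating the rumor.
  Jo: 2 of 2 neighbours ≥ 1, starts repeating the rumor.
  Kai: 1 of 2 neighbours < 2, holds.
  Pia: 1 of 1 neighbours ≥ 1, starts repeating the rumor.
Round 3 — no new spreads; cascade stops.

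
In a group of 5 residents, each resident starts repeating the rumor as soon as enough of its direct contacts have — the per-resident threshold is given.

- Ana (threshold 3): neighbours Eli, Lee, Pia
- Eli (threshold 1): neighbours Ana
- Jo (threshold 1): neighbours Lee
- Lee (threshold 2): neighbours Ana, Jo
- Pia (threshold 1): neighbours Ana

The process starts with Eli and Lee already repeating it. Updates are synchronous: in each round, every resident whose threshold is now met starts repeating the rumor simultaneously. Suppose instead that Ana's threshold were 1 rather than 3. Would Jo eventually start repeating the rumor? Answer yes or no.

yes

With Ana's threshold at 1:
Round 1 — Eli, Lee start repeating the rumor (initial).
Round 2 — checking thresholds:
  Ana: 2 of 3 neighbours ≥ 1, starts repeating the rumor.
  Jo: 1 of 1 neighbours ≥ 1, starts repeating the rumor.
Round 3 — checking thresholds:
  Pia: 1 of 1 neighbours ≥ 1, starts repeating the rumor.
Round 4 — no new spreads; cascade stops.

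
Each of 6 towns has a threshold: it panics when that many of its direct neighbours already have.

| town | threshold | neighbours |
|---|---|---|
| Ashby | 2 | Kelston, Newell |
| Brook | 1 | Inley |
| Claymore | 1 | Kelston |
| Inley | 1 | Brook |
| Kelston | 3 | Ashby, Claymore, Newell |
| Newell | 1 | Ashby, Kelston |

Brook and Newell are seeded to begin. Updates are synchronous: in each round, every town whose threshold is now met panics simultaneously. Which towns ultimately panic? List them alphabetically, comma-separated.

Brook, Inley, Newell

Round 1 — Brook, Newell panic (initial).
Round 2 — checking thresholds:
  Ashby: 1 of 2 neighbours < 2, below threshold.
  Inley: 1 of 1 neighbours ≥ 1, panics.
  Kelston: 1 of 3 neighbours < 3, below threshold.
Round 3 — no new panics; cascade stops.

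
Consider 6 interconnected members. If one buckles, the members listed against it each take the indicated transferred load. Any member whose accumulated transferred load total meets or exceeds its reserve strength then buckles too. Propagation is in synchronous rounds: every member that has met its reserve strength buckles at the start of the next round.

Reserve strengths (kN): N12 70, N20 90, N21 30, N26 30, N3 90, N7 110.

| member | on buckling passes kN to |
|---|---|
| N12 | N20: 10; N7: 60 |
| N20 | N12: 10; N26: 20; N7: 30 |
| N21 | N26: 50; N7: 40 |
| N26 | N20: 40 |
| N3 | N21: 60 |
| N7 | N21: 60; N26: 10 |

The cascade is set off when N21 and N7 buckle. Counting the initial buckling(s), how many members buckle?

3

Round 1 — N21, N7 buckle (initial).
  N26: +50+10 → 60 ≥ 30
Round 2 — N26 buckles.
  N20: +40 → 40 < 90
No further bucklings.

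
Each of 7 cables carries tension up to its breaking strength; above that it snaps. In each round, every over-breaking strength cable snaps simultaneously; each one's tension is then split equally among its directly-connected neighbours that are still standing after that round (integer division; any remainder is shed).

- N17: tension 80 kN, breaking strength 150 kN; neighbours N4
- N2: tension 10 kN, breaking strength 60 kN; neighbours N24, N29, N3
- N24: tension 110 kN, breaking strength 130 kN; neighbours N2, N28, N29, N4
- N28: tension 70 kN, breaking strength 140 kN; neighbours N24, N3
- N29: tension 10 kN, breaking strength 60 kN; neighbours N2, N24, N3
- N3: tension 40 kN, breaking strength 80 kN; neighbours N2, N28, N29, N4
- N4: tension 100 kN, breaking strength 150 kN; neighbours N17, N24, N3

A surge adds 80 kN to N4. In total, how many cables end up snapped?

Round 1 — N4 at 180 > 150. N4 snaps.
  N4 sheds 180 kN to N17, N24, N3: 60 each.
    N17: 80+60 = 140 ≤ 150
    N24: 110+60 = 170 > 130
    N3: 40+60 = 100 > 80
Round 2 — N24, N3 snap.
  N24 sheds 170 kN to N2, N28, N29: 56 each (2 lost).
    N2: 10+56 = 66 > 60
    N28: 70+56 = 126 ≤ 140
    N29: 10+56 = 66 > 60
  N3 sheds 100 kN to N2, N28, N29: 33 each (1 lost).
    N2: 66+33 = 99 > 60
    N28: 126+33 = 159 > 140
    N29: 66+33 = 99 > 60
Round 3 — N2, N28, N29 snap.
  N2 sheds 99 kN: no online neighbours, lost.
  N28 sheds 159 kN: no online neighbours, lost.
  N29 sheds 99 kN: no online neighbours, lost.
No further breaks.

6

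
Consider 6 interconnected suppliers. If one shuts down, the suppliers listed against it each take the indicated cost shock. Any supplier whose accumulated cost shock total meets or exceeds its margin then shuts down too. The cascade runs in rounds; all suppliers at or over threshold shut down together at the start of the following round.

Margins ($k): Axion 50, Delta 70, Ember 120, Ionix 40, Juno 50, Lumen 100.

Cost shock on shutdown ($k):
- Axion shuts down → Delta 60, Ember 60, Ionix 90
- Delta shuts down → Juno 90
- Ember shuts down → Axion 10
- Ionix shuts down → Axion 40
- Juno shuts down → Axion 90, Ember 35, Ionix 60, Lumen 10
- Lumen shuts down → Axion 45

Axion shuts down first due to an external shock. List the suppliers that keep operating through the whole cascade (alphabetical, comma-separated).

Delta, Ember, Juno, Lumen

Round 1 — Axion shuts down (initial).
  Delta: +60 → 60 < 70
  Ember: +60 → 60 < 120
  Ionix: +90 → 90 ≥ 40
Round 2 — Ionix shuts down.
No further shutdowns.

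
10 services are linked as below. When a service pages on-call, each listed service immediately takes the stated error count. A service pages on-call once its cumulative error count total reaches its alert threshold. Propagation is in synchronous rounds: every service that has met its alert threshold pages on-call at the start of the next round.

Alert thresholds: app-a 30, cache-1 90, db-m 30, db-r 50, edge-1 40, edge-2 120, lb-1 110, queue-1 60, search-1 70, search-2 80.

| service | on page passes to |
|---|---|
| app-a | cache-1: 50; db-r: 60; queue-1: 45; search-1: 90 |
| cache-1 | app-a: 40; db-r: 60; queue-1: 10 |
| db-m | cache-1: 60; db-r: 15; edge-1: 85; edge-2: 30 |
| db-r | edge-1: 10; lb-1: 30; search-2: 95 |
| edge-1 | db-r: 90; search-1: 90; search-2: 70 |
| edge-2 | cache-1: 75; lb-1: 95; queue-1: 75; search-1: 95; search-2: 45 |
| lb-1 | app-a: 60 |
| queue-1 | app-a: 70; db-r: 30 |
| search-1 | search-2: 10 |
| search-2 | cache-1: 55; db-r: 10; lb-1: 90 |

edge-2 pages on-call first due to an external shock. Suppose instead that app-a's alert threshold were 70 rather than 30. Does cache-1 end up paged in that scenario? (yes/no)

With app-a's alert threshold at 70:
Round 1 — edge-2 pages on-call (initial).
  cache-1: +75 → 75 < 90
  lb-1: +95 → 95 < 110
  queue-1: +75 → 75 ≥ 60
  search-1: +95 → 95 ≥ 70
  search-2: +45 → 45 < 80
Round 2 — queue-1, search-1 page on-call.
  app-a: +70 → 70 ≥ 70
  db-r: +30 → 30 < 50
  search-2: +10 → 55 < 80
Round 3 — app-a pages on-call.
  cache-1: +50 → 125 ≥ 90
  db-r: +60 → 90 ≥ 50
Round 4 — cache-1, db-r page on-call.
  edge-1: +10 → 10 < 40
  lb-1: +30 → 125 ≥ 110
  search-2: +95 → 150 ≥ 80
Round 5 — lb-1, search-2 page on-call.
No further pages.

yes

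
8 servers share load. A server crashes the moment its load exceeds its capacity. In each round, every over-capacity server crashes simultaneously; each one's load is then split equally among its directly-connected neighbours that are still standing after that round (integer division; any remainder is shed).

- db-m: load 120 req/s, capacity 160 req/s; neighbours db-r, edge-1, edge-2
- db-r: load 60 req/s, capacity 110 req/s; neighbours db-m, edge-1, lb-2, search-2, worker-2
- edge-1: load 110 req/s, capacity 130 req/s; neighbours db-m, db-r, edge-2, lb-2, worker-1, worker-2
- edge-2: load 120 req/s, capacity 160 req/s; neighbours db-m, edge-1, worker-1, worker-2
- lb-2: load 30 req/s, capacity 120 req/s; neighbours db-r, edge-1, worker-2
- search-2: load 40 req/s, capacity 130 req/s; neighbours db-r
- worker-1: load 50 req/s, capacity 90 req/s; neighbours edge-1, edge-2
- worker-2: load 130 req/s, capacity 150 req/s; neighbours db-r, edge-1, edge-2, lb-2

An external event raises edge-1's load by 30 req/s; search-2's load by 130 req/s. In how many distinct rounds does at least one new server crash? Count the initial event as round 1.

4

Round 1 — edge-1 at 140 > 130; search-2 at 170 > 130. edge-1, search-2 crash.
  edge-1 sheds 140 req/s to db-m, db-r, edge-2, lb-2, worker-1, worker-2: 23 each (2 lost).
    db-m: 120+23 = 143 ≤ 160
    db-r: 60+23 = 83 ≤ 110
    edge-2: 120+23 = 143 ≤ 160
    lb-2: 30+23 = 53 ≤ 120
    worker-1: 50+23 = 73 ≤ 90
    worker-2: 130+23 = 153 > 150
  search-2 sheds 170 req/s to db-r: 170 each.
    db-r: 83+170 = 253 > 110
Round 2 — db-r, worker-2 crash.
  db-r sheds 253 req/s to db-m, lb-2: 126 each (1 lost).
    db-m: 143+126 = 269 > 160
    lb-2: 53+126 = 179 > 120
  worker-2 sheds 153 req/s to edge-2, lb-2: 76 each (1 lost).
    edge-2: 143+76 = 219 > 160
    lb-2: 179+76 = 255 > 120
Round 3 — db-m, edge-2, lb-2 crash.
  db-m sheds 269 req/s: no online neighbours, lost.
  edge-2 sheds 219 req/s to worker-1: 219 each.
    worker-1: 73+219 = 292 > 90
  lb-2 sheds 255 req/s: no online neighbours, lost.
Round 4 — worker-1 crashes.
  worker-1 sheds 292 req/s: no online neighbours, lost.
No further crashes.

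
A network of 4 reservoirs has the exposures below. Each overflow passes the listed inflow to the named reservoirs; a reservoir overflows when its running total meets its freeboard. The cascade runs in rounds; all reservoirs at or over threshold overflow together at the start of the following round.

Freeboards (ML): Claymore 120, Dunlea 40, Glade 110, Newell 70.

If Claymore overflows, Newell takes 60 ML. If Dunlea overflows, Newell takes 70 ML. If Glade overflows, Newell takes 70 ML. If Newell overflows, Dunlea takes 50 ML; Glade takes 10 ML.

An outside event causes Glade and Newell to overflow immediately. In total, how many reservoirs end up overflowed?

Round 1 — Glade, Newell overflow (initial).
  Dunlea: +50 → 50 ≥ 40
Round 2 — Dunlea overflows.
No further overflows.

3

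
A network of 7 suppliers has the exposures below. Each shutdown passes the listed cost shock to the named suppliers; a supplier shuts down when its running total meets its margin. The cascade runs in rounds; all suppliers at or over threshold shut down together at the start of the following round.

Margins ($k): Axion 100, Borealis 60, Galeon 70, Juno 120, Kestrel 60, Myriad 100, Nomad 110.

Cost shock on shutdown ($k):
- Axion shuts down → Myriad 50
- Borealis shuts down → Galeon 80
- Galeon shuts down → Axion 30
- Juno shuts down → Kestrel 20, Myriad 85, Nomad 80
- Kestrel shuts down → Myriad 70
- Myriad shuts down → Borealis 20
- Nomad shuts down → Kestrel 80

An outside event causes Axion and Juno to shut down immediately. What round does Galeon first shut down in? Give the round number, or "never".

Round 1 — Axion, Juno shut down (initial).
  Kestrel: +20 → 20 < 60
  Myriad: +50+85 → 135 ≥ 100
  Nomad: +80 → 80 < 110
Round 2 — Myriad shuts down.
  Borealis: +20 → 20 < 60
No further shutdowns.

never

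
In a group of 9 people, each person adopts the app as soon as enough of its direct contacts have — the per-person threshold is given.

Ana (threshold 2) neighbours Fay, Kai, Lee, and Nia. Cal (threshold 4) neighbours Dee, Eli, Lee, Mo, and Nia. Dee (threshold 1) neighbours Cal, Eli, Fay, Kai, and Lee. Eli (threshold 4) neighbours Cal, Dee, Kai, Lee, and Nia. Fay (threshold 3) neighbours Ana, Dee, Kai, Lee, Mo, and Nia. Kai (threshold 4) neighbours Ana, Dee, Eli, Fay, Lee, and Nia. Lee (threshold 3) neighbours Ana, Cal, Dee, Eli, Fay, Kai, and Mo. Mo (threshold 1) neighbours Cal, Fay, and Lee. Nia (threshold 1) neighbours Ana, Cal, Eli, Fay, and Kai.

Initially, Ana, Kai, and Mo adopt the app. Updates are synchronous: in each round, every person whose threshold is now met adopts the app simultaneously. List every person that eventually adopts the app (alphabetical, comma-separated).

Ana, Cal, Dee, Eli, Fay, Kai, Lee, Mo, Nia

Round 1 — Ana, Kai, Mo adopt the app (initial).
Round 2 — checking thresholds:
  Cal: 1 of 5 neighbours < 4, below threshold.
  Dee: 1 of 5 neighbours ≥ 1, adopts the app.
  Eli: 1 of 5 neighbours < 4, below threshold.
  Fay: 3 of 6 neighbours ≥ 3, adopts the app.
  Lee: 3 of 7 neighbours ≥ 3, adopts the app.
  Nia: 2 of 5 neighbours ≥ 1, adopts the app.
Round 3 — checking thresholds:
  Cal: 4 of 5 neighbours ≥ 4, adopts the app.
  Eli: 4 of 5 neighbours ≥ 4, adopts the app.
Round 4 — no new adoptions; cascade stops.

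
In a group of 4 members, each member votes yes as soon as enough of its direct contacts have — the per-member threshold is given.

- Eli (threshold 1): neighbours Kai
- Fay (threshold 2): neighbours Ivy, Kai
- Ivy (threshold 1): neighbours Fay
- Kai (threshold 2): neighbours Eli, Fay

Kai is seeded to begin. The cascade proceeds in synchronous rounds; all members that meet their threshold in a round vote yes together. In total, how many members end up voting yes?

2

Round 1 — Kai votes yes (initial).
Round 2 — checking thresholds:
  Eli: 1 of 1 neighbours ≥ 1, votes yes.
  Fay: 1 of 2 neighbours < 2, holds.
Round 3 — no new yes votes; cascade stops.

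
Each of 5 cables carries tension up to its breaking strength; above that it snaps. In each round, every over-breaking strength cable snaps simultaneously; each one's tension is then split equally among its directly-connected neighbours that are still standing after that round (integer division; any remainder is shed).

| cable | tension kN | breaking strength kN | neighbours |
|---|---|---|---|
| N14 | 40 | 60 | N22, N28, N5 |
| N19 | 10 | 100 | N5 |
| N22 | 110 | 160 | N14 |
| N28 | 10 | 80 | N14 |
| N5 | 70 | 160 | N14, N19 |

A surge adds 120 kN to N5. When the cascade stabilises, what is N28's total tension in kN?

77

Round 1 — N5 at 190 > 160. N5 snaps.
  N5 sheds 190 kN to N14, N19: 95 each.
    N14: 40+95 = 135 > 60
    N19: 10+95 = 105 > 100
Round 2 — N14, N19 snap.
  N14 sheds 135 kN to N22, N28: 67 each (1 lost).
    N22: 110+67 = 177 > 160
    N28: 10+67 = 77 ≤ 80
  N19 sheds 105 kN: no online neighbours, lost.
Round 3 — N22 snaps.
  N22 sheds 177 kN: no online neighbours, lost.
No further breaks.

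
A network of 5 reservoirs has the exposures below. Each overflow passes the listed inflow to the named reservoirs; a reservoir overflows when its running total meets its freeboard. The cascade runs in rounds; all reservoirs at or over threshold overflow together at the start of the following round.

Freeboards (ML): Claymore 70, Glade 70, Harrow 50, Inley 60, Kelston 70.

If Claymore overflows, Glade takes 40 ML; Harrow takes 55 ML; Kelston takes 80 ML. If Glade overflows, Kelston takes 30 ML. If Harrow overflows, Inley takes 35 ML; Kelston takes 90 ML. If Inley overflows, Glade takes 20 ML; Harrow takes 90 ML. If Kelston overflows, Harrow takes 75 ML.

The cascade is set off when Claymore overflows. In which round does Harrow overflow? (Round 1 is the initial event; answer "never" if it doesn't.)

2

Round 1 — Claymore overflows (initial).
  Glade: +40 → 40 < 70
  Harrow: +55 → 55 ≥ 50
  Kelston: +80 → 80 ≥ 70
Round 2 — Harrow, Kelston overflow.
  Inley: +35 → 35 < 60
No further overflows.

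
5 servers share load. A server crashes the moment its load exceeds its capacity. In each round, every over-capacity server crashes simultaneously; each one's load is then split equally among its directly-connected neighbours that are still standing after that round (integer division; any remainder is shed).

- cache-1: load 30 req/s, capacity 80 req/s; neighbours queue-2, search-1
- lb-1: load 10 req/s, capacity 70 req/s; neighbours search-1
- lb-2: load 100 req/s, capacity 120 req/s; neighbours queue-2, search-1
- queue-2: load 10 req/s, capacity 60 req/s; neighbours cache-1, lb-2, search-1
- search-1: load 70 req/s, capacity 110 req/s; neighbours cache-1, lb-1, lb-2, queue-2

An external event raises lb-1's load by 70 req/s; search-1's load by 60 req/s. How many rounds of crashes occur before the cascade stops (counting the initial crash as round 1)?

4

Round 1 — lb-1 at 80 > 70; search-1 at 130 > 110. lb-1, search-1 crash.
  lb-1 sheds 80 req/s: no online neighbours, lost.
  search-1 sheds 130 req/s to cache-1, lb-2, queue-2: 43 each (1 lost).
    cache-1: 30+43 = 73 ≤ 80
    lb-2: 100+43 = 143 > 120
    queue-2: 10+43 = 53 ≤ 60
Round 2 — lb-2 crashes.
  lb-2 sheds 143 req/s to queue-2: 143 each.
    queue-2: 53+143 = 196 > 60
Round 3 — queue-2 crashes.
  queue-2 sheds 196 req/s to cache-1: 196 each.
    cache-1: 73+196 = 269 > 80
Round 4 — cache-1 crashes.
  cache-1 sheds 269 req/s: no online neighbours, lost.
No further crashes.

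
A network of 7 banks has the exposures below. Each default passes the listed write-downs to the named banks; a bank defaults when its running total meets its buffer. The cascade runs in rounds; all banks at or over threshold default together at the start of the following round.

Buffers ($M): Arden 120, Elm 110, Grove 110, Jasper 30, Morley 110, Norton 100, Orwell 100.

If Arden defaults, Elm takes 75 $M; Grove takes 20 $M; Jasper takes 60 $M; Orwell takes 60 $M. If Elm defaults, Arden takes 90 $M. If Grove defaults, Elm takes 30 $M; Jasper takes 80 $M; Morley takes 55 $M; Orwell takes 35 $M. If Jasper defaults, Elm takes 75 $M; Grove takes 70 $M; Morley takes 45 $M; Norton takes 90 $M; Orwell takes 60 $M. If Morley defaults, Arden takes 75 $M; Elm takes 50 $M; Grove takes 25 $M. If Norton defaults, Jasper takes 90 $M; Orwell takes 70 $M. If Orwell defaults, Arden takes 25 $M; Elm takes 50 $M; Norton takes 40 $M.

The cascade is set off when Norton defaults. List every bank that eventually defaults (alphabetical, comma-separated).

Elm, Jasper, Norton, Orwell

Round 1 — Norton defaults (initial).
  Jasper: +90 → 90 ≥ 30
  Orwell: +70 → 70 < 100
Round 2 — Jasper defaults.
  Elm: +75 → 75 < 110
  Grove: +70 → 70 < 110
  Morley: +45 → 45 < 110
  Orwell: +60 → 130 ≥ 100
Round 3 — Orwell defaults.
  Arden: +25 → 25 < 120
  Elm: +50 → 125 ≥ 110
Round 4 — Elm defaults.
  Arden: +90 → 115 < 120
No further defaults.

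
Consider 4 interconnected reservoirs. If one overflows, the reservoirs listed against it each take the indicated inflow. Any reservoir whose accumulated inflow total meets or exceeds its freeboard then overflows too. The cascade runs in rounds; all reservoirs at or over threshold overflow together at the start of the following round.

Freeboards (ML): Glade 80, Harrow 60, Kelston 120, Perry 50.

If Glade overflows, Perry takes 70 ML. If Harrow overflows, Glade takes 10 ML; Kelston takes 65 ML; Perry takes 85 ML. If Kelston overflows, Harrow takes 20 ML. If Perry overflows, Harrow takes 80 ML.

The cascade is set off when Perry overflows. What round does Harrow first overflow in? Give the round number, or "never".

2

Round 1 — Perry overflows (initial).
  Harrow: +80 → 80 ≥ 60
Round 2 — Harrow overflows.
  Glade: +10 → 10 < 80
  Kelston: +65 → 65 < 120
No further overflows.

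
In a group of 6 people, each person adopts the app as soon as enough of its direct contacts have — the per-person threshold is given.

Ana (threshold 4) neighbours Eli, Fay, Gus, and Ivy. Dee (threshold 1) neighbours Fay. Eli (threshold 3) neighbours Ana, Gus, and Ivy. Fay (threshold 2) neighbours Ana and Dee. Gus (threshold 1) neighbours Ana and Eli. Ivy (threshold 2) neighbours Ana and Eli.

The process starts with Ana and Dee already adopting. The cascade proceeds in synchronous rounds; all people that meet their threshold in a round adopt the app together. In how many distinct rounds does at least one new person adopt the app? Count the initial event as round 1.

Round 1 — Ana, Dee adopt the app (initial).
Round 2 — checking thresholds:
  Eli: 1 of 3 neighbours < 3, not yet.
  Fay: 2 of 2 neighbours ≥ 2, adopts the app.
  Gus: 1 of 2 neighbours ≥ 1, adopts the app.
  Ivy: 1 of 2 neighbours < 2, not yet.
Round 3 — no new adoptions; cascade stops.

2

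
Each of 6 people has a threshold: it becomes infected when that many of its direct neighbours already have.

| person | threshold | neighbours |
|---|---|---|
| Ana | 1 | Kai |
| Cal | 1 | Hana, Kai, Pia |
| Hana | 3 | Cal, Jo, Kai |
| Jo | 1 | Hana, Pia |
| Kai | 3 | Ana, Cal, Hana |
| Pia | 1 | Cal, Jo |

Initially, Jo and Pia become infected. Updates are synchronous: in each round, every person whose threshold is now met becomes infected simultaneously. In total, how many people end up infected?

Round 1 — Jo, Pia become infected (initial).
Round 2 — checking thresholds:
  Cal: 1 of 3 neighbours ≥ 1, becomes infected.
  Hana: 1 of 3 neighbours < 3, holds.
Round 3 — no new infections; cascade stops.

3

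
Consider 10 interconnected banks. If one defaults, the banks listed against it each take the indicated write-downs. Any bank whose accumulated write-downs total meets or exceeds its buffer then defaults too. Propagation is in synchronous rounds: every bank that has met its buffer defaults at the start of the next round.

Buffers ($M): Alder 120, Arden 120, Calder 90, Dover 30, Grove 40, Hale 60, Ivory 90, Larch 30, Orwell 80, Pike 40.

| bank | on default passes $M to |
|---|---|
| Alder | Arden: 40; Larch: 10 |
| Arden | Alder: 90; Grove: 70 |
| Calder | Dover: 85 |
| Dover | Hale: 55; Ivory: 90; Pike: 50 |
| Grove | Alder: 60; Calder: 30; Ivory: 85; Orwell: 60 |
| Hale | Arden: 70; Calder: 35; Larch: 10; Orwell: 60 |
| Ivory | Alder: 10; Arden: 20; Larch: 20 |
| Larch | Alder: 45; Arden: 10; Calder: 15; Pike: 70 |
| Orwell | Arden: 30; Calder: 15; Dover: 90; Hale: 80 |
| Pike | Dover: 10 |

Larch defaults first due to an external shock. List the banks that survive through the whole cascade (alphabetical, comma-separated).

Alder, Arden, Calder, Dover, Grove, Hale, Ivory, Orwell

Round 1 — Larch defaults (initial).
  Alder: +45 → 45 < 120
  Arden: +10 → 10 < 120
  Calder: +15 → 15 < 90
  Pike: +70 → 70 ≥ 40
Round 2 — Pike defaults.
  Dover: +10 → 10 < 30
No further defaults.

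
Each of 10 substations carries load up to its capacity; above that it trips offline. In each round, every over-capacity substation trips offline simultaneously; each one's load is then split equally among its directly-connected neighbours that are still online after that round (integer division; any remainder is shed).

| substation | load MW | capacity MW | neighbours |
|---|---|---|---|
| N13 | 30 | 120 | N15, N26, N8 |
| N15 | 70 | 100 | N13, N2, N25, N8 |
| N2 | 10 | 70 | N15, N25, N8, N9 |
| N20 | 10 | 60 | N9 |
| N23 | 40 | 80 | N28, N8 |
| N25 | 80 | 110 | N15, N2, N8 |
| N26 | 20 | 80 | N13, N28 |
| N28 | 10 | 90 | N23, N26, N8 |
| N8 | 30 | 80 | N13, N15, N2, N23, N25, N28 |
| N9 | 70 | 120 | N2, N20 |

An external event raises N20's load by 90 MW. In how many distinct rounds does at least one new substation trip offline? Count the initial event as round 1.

Round 1 — N20 at 100 > 60. N20 trips offline.
  N20 sheds 100 MW to N9: 100 each.
    N9: 70+100 = 170 > 120
Round 2 — N9 trips offline.
  N9 sheds 170 MW to N2: 170 each.
    N2: 10+170 = 180 > 70
Round 3 — N2 trips offline.
  N2 sheds 180 MW to N15, N25, N8: 60 each.
    N15: 70+60 = 130 > 100
    N25: 80+60 = 140 > 110
    N8: 30+60 = 90 > 80
Round 4 — N15, N25, N8 trip offline.
  N15 sheds 130 MW to N13: 130 each.
    N13: 30+130 = 160 > 120
  N25 sheds 140 MW: no online neighbours, lost.
  N8 sheds 90 MW to N13, N23, N28: 30 each.
    N13: 160+30 = 190 > 120
    N23: 40+30 = 70 ≤ 80
    N28: 10+30 = 40 ≤ 90
Round 5 — N13 trips offline.
  N13 sheds 190 MW to N26: 190 each.
    N26: 20+190 = 210 > 80
Round 6 — N26 trips offline.
  N26 sheds 210 MW to N28: 210 each.
    N28: 40+210 = 250 > 90
Round 7 — N28 trips offline.
  N28 sheds 250 MW to N23: 250 each.
    N23: 70+250 = 320 > 80
Round 8 — N23 trips offline.
  N23 sheds 320 MW: no online neighbours, lost.
No further trips.

8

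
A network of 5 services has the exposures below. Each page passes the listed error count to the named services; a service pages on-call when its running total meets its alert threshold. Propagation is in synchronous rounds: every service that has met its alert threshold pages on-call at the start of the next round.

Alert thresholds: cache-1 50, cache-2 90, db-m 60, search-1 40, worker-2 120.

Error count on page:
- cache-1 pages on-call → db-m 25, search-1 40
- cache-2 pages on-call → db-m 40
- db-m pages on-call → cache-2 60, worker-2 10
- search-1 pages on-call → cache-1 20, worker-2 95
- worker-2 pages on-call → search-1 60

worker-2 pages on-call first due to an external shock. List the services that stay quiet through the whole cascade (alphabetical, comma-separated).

Round 1 — worker-2 pages on-call (initial).
  search-1: +60 → 60 ≥ 40
Round 2 — search-1 pages on-call.
  cache-1: +20 → 20 < 50
No further pages.

cache-1, cache-2, db-m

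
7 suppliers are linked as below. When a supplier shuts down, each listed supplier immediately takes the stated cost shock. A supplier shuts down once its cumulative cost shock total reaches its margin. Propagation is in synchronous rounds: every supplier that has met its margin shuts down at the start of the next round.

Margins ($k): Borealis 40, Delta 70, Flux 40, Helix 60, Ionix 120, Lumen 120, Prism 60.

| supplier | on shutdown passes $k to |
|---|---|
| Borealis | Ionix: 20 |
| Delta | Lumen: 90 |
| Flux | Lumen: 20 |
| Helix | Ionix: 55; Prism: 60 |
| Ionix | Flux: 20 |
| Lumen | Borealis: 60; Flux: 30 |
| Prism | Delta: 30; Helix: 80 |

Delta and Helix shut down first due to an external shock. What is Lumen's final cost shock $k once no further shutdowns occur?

90

Round 1 — Delta, Helix shut down (initial).
  Ionix: +55 → 55 < 120
  Lumen: +90 → 90 < 120
  Prism: +60 → 60 ≥ 60
Round 2 — Prism shuts down.
No further shutdowns.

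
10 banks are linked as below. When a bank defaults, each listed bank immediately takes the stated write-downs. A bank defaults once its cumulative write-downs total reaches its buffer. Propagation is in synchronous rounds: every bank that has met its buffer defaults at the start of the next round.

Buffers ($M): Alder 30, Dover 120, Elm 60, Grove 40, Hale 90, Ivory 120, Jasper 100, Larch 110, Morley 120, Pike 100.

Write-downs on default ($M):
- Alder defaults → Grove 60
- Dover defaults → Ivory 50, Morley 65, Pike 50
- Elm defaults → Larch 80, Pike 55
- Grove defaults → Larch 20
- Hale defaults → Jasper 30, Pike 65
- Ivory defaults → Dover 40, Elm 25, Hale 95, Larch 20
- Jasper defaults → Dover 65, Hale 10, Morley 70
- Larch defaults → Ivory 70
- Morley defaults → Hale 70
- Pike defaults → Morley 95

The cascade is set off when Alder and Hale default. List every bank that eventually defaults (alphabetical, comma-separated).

Alder, Grove, Hale

Round 1 — Alder, Hale default (initial).
  Grove: +60 → 60 ≥ 40
  Jasper: +30 → 30 < 100
  Pike: +65 → 65 < 100
Round 2 — Grove defaults.
  Larch: +20 → 20 < 110
No further defaults.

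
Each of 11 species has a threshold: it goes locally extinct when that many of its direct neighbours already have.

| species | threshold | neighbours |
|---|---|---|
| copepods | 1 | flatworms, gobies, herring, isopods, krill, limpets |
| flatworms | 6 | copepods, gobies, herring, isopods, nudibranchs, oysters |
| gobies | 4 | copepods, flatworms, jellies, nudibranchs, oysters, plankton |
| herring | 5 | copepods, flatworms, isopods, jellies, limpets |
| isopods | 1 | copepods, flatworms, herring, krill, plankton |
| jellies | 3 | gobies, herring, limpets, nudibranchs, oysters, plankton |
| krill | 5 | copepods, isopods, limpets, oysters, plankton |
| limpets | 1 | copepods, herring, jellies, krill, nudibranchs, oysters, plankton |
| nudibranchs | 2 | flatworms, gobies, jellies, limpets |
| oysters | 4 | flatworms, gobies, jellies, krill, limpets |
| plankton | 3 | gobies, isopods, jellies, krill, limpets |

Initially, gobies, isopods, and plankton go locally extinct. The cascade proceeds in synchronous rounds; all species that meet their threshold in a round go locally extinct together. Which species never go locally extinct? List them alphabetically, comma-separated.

flatworms, herring, krill, oysters

Round 1 — gobies, isopods, plankton go locally extinct (initial).
Round 2 — checking thresholds:
  copepods: 2 of 6 neighbours ≥ 1, goes locally extinct.
  flatworms: 2 of 6 neighbours < 6, holds.
  herring: 1 of 5 neighbours < 5, holds.
  jellies: 2 of 6 neighbours < 3, holds.
  krill: 2 of 5 neighbours < 5, holds.
  limpets: 1 of 7 neighbours ≥ 1, goes locally extinct.
  nudibranchs: 1 of 4 neighbours < 2, holds.
  oysters: 1 of 5 neighbours < 4, holds.
Round 3 — checking thresholds:
  flatworms: 3 of 6 neighbours < 6, holds.
  herring: 3 of 5 neighbours < 5, holds.
  jellies: 3 of 6 neighbours ≥ 3, goes locally extinct.
  krill: 4 of 5 neighbours < 5, holds.
  nudibranchs: 2 of 4 neighbours ≥ 2, goes locally extinct.
  oysters: 2 of 5 neighbours < 4, holds.
Round 4 — no new extinctions; cascade stops.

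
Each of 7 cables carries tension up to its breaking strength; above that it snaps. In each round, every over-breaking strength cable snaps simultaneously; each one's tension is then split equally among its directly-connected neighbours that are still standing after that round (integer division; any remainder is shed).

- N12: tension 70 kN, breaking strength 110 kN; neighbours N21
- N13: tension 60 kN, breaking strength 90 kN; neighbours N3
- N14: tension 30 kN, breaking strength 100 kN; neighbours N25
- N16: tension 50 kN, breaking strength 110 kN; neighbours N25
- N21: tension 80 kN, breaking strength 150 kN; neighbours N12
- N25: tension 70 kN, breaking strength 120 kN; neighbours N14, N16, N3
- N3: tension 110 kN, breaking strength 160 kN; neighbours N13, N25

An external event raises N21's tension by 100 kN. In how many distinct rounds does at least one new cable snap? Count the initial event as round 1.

Round 1 — N21 at 180 > 150. N21 snaps.
  N21 sheds 180 kN to N12: 180 each.
    N12: 70+180 = 250 > 110
Round 2 — N12 snaps.
  N12 sheds 250 kN: no online neighbours, lost.
No further breaks.

2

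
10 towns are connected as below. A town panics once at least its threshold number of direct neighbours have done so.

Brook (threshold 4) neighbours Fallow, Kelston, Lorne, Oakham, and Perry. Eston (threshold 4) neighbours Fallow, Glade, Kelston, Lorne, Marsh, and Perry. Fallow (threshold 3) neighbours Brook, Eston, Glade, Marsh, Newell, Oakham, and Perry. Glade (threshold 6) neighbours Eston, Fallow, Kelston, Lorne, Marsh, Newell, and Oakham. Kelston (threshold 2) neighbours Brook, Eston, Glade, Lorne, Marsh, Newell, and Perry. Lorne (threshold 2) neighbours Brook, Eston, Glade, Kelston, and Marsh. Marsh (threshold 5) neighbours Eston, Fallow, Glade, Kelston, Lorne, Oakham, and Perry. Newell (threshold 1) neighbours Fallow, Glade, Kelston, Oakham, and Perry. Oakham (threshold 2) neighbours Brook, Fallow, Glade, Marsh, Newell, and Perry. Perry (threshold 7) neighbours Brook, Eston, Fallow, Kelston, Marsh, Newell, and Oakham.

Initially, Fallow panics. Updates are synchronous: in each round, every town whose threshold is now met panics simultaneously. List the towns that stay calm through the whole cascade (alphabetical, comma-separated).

Round 1 — Fallow panics (initial).
Round 2 — checking thresholds:
  Brook: 1 of 5 neighbours < 4, holds.
  Eston: 1 of 6 neighbours < 4, holds.
  Glade: 1 of 7 neighbours < 6, holds.
  Marsh: 1 of 7 neighbours < 5, holds.
  Newell: 1 of 5 neighbours ≥ 1, panics.
  Oakham: 1 of 6 neighbours < 2, holds.
  Perry: 1 of 7 neighbours < 7, holds.
Round 3 — checking thresholds:
  Brook: 1 of 5 neighbours < 4, holds.
  Eston: 1 of 6 neighbours < 4, holds.
  Glade: 2 of 7 neighbours < 6, holds.
  Kelston: 1 of 7 neighbours < 2, holds.
  Marsh: 1 of 7 neighbours < 5, holds.
  Oakham: 2 of 6 neighbours ≥ 2, panics.
  Perry: 2 of 7 neighbours < 7, holds.
Round 4 — no new panics; cascade stops.

Brook, Eston, Glade, Kelston, Lorne, Marsh, Perry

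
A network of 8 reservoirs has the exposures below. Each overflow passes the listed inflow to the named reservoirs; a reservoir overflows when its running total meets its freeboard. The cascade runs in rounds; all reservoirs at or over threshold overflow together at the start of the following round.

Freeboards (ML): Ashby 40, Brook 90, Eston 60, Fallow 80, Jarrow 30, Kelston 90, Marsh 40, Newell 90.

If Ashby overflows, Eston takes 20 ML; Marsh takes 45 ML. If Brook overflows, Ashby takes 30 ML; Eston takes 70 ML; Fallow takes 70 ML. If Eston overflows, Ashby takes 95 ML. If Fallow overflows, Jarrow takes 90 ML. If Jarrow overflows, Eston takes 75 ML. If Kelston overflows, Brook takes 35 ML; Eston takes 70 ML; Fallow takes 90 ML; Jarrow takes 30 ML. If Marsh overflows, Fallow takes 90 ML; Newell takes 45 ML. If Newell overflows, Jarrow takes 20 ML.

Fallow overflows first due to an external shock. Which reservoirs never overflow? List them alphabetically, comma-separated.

Brook, Kelston, Newell

Round 1 — Fallow overflows (initial).
  Jarrow: +90 → 90 ≥ 30
Round 2 — Jarrow overflows.
  Eston: +75 → 75 ≥ 60
Round 3 — Eston overflows.
  Ashby: +95 → 95 ≥ 40
Round 4 — Ashby overflows.
  Marsh: +45 → 45 ≥ 40
Round 5 — Marsh overflows.
  Newell: +45 → 45 < 90
No further overflows.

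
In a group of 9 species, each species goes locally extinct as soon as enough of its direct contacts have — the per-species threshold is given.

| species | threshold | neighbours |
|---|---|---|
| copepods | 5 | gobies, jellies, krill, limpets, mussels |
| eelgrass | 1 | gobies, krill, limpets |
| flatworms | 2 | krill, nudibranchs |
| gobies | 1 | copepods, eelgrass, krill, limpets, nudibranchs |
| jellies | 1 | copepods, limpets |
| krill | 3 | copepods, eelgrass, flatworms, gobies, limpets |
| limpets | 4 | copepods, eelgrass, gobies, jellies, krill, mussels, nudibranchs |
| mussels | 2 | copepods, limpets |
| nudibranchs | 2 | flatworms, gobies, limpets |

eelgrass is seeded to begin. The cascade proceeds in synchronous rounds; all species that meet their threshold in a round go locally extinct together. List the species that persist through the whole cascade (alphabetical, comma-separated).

Round 1 — eelgrass goes locally extinct (initial).
Round 2 — checking thresholds:
  gobies: 1 of 5 neighbours ≥ 1, goes locally extinct.
  krill: 1 of 5 neighbours < 3, not yet.
  limpets: 1 of 7 neighbours < 4, not yet.
Round 3 — no new extinctions; cascade stops.

copepods, flatworms, jellies, krill, limpets, mussels, nudibranchs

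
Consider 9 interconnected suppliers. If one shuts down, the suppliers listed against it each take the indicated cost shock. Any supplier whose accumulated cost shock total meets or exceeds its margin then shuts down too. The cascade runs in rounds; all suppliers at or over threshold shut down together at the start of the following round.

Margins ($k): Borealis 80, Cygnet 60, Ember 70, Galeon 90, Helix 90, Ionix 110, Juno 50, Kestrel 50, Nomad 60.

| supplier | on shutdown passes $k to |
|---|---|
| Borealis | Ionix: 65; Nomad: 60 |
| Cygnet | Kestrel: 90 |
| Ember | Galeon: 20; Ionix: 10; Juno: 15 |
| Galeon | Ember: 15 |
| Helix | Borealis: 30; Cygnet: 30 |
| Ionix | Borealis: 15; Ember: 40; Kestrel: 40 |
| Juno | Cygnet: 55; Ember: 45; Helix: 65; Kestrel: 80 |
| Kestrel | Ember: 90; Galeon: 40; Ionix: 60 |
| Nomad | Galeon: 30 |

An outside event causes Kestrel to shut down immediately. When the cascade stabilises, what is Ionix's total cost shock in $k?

70

Round 1 — Kestrel shuts down (initial).
  Ember: +90 → 90 ≥ 70
  Galeon: +40 → 40 < 90
  Ionix: +60 → 60 < 110
Round 2 — Ember shuts down.
  Galeon: +20 → 60 < 90
  Ionix: +10 → 70 < 110
  Juno: +15 → 15 < 50
No further shutdowns.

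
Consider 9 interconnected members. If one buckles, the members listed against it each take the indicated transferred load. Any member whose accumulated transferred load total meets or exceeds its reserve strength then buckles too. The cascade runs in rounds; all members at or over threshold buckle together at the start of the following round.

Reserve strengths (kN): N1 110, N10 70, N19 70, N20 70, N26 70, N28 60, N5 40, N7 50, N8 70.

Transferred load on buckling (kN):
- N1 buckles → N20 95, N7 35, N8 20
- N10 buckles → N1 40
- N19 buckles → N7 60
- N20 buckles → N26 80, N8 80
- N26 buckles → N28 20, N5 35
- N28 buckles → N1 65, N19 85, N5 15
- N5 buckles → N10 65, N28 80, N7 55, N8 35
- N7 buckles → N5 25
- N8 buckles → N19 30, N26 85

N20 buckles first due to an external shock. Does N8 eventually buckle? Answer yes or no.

yes

Round 1 — N20 buckles (initial).
  N26: +80 → 80 ≥ 70
  N8: +80 → 80 ≥ 70
Round 2 — N26, N8 buckle.
  N19: +30 → 30 < 70
  N28: +20 → 20 < 60
  N5: +35 → 35 < 40
No further bucklings.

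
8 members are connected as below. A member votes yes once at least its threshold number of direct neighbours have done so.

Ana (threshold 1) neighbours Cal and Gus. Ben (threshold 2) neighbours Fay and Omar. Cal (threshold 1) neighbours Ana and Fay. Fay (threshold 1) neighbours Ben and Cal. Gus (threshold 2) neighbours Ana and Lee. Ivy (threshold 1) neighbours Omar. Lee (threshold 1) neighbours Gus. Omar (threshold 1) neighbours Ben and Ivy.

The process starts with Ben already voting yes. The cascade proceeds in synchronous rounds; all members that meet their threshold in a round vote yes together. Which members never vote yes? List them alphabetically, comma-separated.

Gus, Lee

Round 1 — Ben votes yes (initial).
Round 2 — checking thresholds:
  Fay: 1 of 2 neighbours ≥ 1, votes yes.
  Omar: 1 of 2 neighbours ≥ 1, votes yes.
Round 3 — checking thresholds:
  Cal: 1 of 2 neighbours ≥ 1, votes yes.
  Ivy: 1 of 1 neighbours ≥ 1, votes yes.
Round 4 — checking thresholds:
  Ana: 1 of 2 neighbours ≥ 1, votes yes.
Round 5 — no new yes votes; cascade stops.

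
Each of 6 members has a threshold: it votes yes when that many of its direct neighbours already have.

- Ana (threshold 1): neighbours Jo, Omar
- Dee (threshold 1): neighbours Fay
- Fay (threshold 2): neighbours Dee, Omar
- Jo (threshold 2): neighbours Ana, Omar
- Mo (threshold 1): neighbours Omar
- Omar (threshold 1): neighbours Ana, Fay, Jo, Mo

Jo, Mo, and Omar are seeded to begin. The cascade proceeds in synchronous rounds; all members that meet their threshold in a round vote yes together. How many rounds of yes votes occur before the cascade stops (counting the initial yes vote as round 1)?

2

Round 1 — Jo, Mo, Omar vote yes (initial).
Round 2 — checking thresholds:
  Ana: 2 of 2 neighbours ≥ 1, votes yes.
  Fay: 1 of 2 neighbours < 2, holds.
Round 3 — no new yes votes; cascade stops.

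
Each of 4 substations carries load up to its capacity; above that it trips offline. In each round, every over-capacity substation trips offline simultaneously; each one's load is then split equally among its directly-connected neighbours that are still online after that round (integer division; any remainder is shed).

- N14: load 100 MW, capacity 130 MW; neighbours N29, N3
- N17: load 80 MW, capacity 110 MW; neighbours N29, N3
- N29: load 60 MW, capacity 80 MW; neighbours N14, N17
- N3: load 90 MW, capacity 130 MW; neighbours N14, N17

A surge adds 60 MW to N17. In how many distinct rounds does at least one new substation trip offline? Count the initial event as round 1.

Round 1 — N17 at 140 > 110. N17 trips offline.
  N17 sheds 140 MW to N29, N3: 70 each.
    N29: 60+70 = 130 > 80
    N3: 90+70 = 160 > 130
Round 2 — N29, N3 trip offline.
  N29 sheds 130 MW to N14: 130 each.
    N14: 100+130 = 230 > 130
  N3 sheds 160 MW to N14: 160 each.
    N14: 230+160 = 390 > 130
Round 3 — N14 trips offline.
  N14 sheds 390 MW: no online neighbours, lost.
No further trips.

3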